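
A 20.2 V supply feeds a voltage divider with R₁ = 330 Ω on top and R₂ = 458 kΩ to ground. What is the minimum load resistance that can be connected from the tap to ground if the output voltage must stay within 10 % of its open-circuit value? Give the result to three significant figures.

Output resistance R_th = R₁‖R₂ = (330 × 458000)/458300 = 329.8 Ω.
The fractional drop is R_th/(R_th + R_L); requiring this ≤ 0.100 gives R_L ≥ R_th(1/0.100 − 1) = 329.8 × 9.000 = 2.97 kΩ.

R_L(min) ≈ 2.97 kΩ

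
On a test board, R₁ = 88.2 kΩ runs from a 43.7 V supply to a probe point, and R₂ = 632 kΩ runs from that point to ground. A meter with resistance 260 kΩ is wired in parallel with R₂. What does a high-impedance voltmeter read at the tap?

V_out ≈ 29.6 V

The load sits in parallel with R₂: R₂‖R_L = (632 × 260) / (632 + 260) = 184.2 kΩ.
V_out = 43.7 × 184.2 / (88.2 + 184.2) = 43.7 × 184.2/272.4 = 29.6 V.
(Unloaded it would have been 38.3 V.)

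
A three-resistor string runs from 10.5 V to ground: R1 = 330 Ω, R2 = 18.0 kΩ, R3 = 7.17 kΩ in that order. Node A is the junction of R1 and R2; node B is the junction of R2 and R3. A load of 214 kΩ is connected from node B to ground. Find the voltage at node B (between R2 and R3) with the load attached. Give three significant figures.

At node B, R3 is in parallel with the load: R3‖R_L = 6938 Ω.
Below node A the resistance is R2 + (R3‖R_L) = 24940 Ω, so V_A = 10.5 × 24940/25270 = 10.36 V.
Then V_B = V_A × (R3‖R_L)/(R2 + R3‖R_L) = 10.36 × 6938/24940 = 2.88 V.

V ≈ 2.88 V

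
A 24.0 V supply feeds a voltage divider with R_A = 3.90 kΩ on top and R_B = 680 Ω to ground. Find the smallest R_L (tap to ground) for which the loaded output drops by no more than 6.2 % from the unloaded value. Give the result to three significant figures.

Output resistance R_th = R_A‖R_B = (3900 × 680)/4580 = 579.0 Ω.
The fractional drop is R_th/(R_th + R_L); requiring this ≤ 0.0620 gives R_L ≥ R_th(1/0.0620 − 1) = 579.0 × 15.13 = 8.76 kΩ.

R_L(min) ≈ 8.76 kΩ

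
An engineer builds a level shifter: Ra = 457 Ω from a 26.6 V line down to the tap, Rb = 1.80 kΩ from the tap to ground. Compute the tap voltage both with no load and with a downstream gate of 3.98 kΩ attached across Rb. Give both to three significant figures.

Open-circuit: V = 26.6 × 1800/(457 + 1800) = 21.2 V.
With the load, Rb becomes Rb‖R_L = 1239 Ω, so V = 26.6 × 1239/1696 = 19.4 V.

Unloaded: 21.2 V; loaded: 19.4 V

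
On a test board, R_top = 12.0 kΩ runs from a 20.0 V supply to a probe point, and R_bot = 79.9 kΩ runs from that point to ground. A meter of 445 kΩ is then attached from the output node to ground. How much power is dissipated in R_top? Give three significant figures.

Total resistance from the source is R_top + (R_bot‖R_L) = 79.74 kΩ, so I = 20.0/79.74 kΩ = 0.2508 mA.
P = I²·R_top = (0.2508 mA)² × 12.0 kΩ = 0.755 mW.

P ≈ 0.755 mW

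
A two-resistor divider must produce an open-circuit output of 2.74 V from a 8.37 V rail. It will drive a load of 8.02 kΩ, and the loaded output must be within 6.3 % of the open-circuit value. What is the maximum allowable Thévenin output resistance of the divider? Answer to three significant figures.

R_th ≤ 539 Ω

Loading drop = R_th/(R_th + R_L) ≤ 0.0630, so R_th ≤ R_L · ε/(1−ε) = 8.02 kΩ × 0.0630/0.9370 = 539 Ω.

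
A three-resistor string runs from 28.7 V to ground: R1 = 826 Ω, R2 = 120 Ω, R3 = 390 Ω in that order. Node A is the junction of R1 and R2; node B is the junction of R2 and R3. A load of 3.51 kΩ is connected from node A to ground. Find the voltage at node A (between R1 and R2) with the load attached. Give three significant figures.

V ≈ 10.1 V

Below node A the series string R2+R3 = 510.0 Ω sits in parallel with the 3510 Ω load: 445.3 Ω.
V_A = 28.7 × 445.3/(826 + 445.3) = 10.1 V.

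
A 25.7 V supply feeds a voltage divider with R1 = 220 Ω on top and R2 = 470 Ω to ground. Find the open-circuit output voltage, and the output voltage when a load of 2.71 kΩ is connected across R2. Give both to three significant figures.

Unloaded: 17.5 V; loaded: 16.6 V

Open-circuit: V = 25.7 × 470/(220 + 470) = 17.5 V.
With the load, R2 becomes R2‖R_L = 400.5 Ω, so V = 25.7 × 400.5/620.5 = 16.6 V.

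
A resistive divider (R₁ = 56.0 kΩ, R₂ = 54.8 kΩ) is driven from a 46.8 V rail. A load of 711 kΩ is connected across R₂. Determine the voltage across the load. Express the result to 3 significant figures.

V_out ≈ 22.3 V

The load sits in parallel with R₂: R₂‖R_L = (54.8 × 711) / (54.8 + 711) = 50.88 kΩ.
V_out = 46.8 × 50.88 / (56.0 + 50.88) = 46.8 × 50.88/106.9 = 22.3 V.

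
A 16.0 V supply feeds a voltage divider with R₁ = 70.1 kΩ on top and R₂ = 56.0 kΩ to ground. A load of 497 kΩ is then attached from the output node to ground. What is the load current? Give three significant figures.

I_L ≈ 0.0135 mA

R₂‖R_L = 50.33 kΩ; V_out = 16.0 × 50.33/120.4 = 6.687 V.
I_L = V_out / R_L = 6.687 / 497 kΩ = 0.0135 mA.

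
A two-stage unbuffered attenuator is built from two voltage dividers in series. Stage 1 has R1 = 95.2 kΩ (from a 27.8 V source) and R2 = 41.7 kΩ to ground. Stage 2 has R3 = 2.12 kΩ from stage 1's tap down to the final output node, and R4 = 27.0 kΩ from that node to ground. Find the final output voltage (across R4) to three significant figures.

V_out ≈ 3.93 V

Stage 2 presents R3+R4 = 29.12 kΩ as a load on stage 1's tap.
Stage 1's lower leg becomes R2‖(R3+R4) = 17.15 kΩ, so V_mid = 27.8 × 17.15/112.3 = 4.243 V.
Stage 2 is itself unloaded: V_out = V_mid × R4/(R3+R4) = 4.243 × 27.0/29.12 = 3.93 V.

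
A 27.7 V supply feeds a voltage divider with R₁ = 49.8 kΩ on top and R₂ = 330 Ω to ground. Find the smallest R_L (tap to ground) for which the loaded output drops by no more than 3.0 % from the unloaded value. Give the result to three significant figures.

Output resistance R_th = R₁‖R₂ = (49800 × 330)/50130 = 327.8 Ω.
The fractional drop is R_th/(R_th + R_L); requiring this ≤ 0.0300 gives R_L ≥ R_th(1/0.0300 − 1) = 327.8 × 32.33 = 10.6 kΩ.

R_L(min) ≈ 10.6 kΩ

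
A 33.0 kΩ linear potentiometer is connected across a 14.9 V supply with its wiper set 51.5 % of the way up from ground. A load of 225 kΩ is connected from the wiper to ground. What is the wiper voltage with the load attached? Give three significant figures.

V ≈ 7.40 V

The wiper splits the pot into (1−α)R = 16.00 kΩ above and αR = 17.00 kΩ below.
Lower section ‖ load = 15.80 kΩ.
V_wiper = 14.9 × 15.80/(16.00 + 15.80) = 7.40 V.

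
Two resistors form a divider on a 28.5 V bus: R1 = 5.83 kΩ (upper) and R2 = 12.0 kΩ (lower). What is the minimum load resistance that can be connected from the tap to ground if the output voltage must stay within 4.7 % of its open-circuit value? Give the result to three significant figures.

Output resistance R_th = R1‖R2 = (5.83 × 12.0)/17.83 = 3.924 kΩ.
The fractional drop is R_th/(R_th + R_L); requiring this ≤ 0.0470 gives R_L ≥ R_th(1/0.0470 − 1) = 3.924 × 20.28 = 79.6 kΩ.

R_L(min) ≈ 79.6 kΩ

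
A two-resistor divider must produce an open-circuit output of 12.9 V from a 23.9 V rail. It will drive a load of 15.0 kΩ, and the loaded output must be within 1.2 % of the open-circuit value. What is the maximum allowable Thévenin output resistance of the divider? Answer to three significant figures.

Loading drop = R_th/(R_th + R_L) ≤ 0.0120, so R_th ≤ R_L · ε/(1−ε) = 15.0 kΩ × 0.0120/0.9880 = 182 Ω.

R_th ≤ 182 Ω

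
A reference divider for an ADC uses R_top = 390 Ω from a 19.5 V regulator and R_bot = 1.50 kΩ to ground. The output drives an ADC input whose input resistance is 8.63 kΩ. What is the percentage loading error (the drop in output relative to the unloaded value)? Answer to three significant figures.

The divider's output (Thévenin) resistance is R_top‖R_bot = 309.5 Ω.
Fractional drop under load = R_th/(R_th + R_L) = 309.5 / (309.5 + 8630) = 0.03462.
So the output falls by 3.46 %.

3.46 %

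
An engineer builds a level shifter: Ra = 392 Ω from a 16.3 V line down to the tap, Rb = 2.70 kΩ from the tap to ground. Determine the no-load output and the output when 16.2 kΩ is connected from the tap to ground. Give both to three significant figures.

Open-circuit: V = 16.3 × 2700/(392 + 2700) = 14.2 V.
With the load, Rb becomes Rb‖R_L = 2314 Ω, so V = 16.3 × 2314/2706 = 13.9 V.

Unloaded: 14.2 V; loaded: 13.9 V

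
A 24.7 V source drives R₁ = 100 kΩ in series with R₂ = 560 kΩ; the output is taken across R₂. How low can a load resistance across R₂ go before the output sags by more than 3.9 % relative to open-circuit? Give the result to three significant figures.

R_L(min) ≈ 2.09 MΩ

Output resistance R_th = R₁‖R₂ = (100 × 560)/660.0 = 84.85 kΩ.
The fractional drop is R_th/(R_th + R_L); requiring this ≤ 0.0390 gives R_L ≥ R_th(1/0.0390 − 1) = 84.85 × 24.64 = 2.09 MΩ.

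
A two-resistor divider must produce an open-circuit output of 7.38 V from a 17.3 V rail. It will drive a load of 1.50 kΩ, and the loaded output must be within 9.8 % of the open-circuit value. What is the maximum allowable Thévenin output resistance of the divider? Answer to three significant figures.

R_th ≤ 163 Ω

Loading drop = R_th/(R_th + R_L) ≤ 0.0980, so R_th ≤ R_L · ε/(1−ε) = 1.50 kΩ × 0.0980/0.9020 = 163 Ω.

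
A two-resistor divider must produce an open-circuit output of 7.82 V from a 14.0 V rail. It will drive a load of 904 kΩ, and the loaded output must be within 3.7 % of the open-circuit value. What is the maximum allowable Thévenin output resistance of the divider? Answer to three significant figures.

R_th ≤ 34.7 kΩ

Loading drop = R_th/(R_th + R_L) ≤ 0.0370, so R_th ≤ R_L · ε/(1−ε) = 904 kΩ × 0.0370/0.9630 = 34.7 kΩ.
(Any R1, R2 with R2/(R1+R2) = 0.559 and R1‖R2 ≤ 34.7 kΩ will meet the spec.)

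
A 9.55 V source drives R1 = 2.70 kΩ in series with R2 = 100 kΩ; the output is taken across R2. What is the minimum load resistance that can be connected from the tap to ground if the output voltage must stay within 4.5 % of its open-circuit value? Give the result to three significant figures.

R_L(min) ≈ 55.8 kΩ

Output resistance R_th = R1‖R2 = (2.70 × 100)/102.7 = 2.629 kΩ.
The fractional drop is R_th/(R_th + R_L); requiring this ≤ 0.0450 gives R_L ≥ R_th(1/0.0450 − 1) = 2.629 × 21.22 = 55.8 kΩ.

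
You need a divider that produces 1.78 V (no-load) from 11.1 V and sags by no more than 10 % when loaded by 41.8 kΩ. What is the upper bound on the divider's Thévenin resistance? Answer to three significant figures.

R_th ≤ 4.64 kΩ

Loading drop = R_th/(R_th + R_L) ≤ 0.100, so R_th ≤ R_L · ε/(1−ε) = 41.8 kΩ × 0.100/0.9000 = 4.64 kΩ.
(Any R1, R2 with R2/(R1+R2) = 0.160 and R1‖R2 ≤ 4.64 kΩ will meet the spec.)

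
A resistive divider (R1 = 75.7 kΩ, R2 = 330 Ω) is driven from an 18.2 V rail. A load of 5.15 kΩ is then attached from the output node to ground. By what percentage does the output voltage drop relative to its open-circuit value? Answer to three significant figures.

6.00 %

The divider's output (Thévenin) resistance is R1‖R2 = 328.6 Ω.
Fractional drop under load = R_th/(R_th + R_L) = 328.6 / (328.6 + 5150) = 0.05997.
So the output falls by 6.00 %.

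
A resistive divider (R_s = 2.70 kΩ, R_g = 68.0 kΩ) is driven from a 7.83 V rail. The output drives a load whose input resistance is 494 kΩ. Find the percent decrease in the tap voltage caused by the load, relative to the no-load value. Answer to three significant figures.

The divider's output (Thévenin) resistance is R_s‖R_g = 2.597 kΩ.
Fractional drop under load = R_th/(R_th + R_L) = 2.597 / (2.597 + 494) = 0.005229.
So the output falls by 0.523 %.

0.523 %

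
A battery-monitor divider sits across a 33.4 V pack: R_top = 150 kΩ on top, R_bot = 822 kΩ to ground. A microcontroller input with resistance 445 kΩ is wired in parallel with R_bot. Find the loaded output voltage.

The load sits in parallel with R_bot: R_bot‖R_L = (822 × 445) / (822 + 445) = 288.7 kΩ.
V_out = 33.4 × 288.7 / (150 + 288.7) = 33.4 × 288.7/438.7 = 22.0 V.
(Unloaded it would have been 28.2 V.)

V_out ≈ 22.0 V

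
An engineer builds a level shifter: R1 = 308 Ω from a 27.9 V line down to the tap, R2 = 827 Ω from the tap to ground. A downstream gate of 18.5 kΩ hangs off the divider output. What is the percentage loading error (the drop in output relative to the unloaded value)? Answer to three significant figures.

1.20 %

The divider's output (Thévenin) resistance is R1‖R2 = 224.4 Ω.
Fractional drop under load = R_th/(R_th + R_L) = 224.4 / (224.4 + 18500) = 0.01199.
So the output falls by 1.20 %.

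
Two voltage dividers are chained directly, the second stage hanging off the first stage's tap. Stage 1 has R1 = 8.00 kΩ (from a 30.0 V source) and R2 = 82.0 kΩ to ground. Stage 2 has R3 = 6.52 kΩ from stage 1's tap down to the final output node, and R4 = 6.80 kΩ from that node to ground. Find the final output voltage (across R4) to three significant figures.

V_out ≈ 9.02 V

Stage 2 presents R3+R4 = 13.32 kΩ as a load on stage 1's tap.
Stage 1's lower leg becomes R2‖(R3+R4) = 11.46 kΩ, so V_mid = 30.0 × 11.46/19.46 = 17.67 V.
Stage 2 is itself unloaded: V_out = V_mid × R4/(R3+R4) = 17.67 × 6.80/13.32 = 9.02 V.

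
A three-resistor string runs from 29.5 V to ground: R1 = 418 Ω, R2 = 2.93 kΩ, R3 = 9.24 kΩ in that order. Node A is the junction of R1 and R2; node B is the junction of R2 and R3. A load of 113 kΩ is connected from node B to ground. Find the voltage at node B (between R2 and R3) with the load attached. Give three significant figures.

At node B, R3 is in parallel with the load: R3‖R_L = 8542 Ω.
Below node A the resistance is R2 + (R3‖R_L) = 11470 Ω, so V_A = 29.5 × 11470/11890 = 28.46 V.
Then V_B = V_A × (R3‖R_L)/(R2 + R3‖R_L) = 28.46 × 8542/11470 = 21.2 V.

V ≈ 21.2 V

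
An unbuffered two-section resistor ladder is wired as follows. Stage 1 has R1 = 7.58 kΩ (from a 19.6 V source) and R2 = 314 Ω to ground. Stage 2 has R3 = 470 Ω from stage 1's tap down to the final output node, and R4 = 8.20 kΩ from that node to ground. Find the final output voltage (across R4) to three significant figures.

V_out ≈ 0.713 V

Stage 2 presents R3+R4 = 8670 Ω as a load on stage 1's tap.
Stage 1's lower leg becomes R2‖(R3+R4) = 303.0 Ω, so V_mid = 19.6 × 303.0/7883 = 0.7534 V.
Stage 2 is itself unloaded: V_out = V_mid × R4/(R3+R4) = 0.7534 × 8200/8670 = 0.713 V.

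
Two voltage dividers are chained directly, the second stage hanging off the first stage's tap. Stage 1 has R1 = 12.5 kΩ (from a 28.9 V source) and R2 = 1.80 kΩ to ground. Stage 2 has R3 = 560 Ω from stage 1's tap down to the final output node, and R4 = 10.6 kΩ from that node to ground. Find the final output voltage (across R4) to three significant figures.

V_out ≈ 3.03 V

Stage 2 presents R3+R4 = 11160 Ω as a load on stage 1's tap.
Stage 1's lower leg becomes R2‖(R3+R4) = 1550 Ω, so V_mid = 28.9 × 1550/14050 = 3.188 V.
Stage 2 is itself unloaded: V_out = V_mid × R4/(R3+R4) = 3.188 × 10600/11160 = 3.03 V.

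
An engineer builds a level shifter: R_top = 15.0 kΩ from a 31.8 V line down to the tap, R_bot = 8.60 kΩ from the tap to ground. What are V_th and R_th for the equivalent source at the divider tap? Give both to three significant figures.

V_th is the open-circuit tap voltage: 31.8 × 8.60/(15.0 + 8.60) = 11.6 V.
With the supply zeroed, R_top and R_bot appear in parallel from the tap: R_th = R_top‖R_bot = (15.0 × 8.60)/23.60 = 5.47 kΩ.

V_th = 11.6 V, R_th = 5.47 kΩ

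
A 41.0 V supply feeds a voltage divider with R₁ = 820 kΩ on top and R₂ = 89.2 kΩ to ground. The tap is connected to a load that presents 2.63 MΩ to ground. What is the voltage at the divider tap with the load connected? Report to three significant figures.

V_out ≈ 3.90 V

The load sits in parallel with R₂: R₂‖R_L = (89.2 × 2630) / (89.2 + 2630) = 86.27 kΩ.
V_out = 41.0 × 86.27 / (820 + 86.27) = 41.0 × 86.27/906.3 = 3.90 V.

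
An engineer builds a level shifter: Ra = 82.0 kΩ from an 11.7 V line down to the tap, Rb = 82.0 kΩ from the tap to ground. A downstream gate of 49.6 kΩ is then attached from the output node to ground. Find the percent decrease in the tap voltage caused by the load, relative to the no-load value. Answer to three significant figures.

Unloaded V = 11.7 × 82.0/164.0 = 5.850 V.
Loaded: Rb‖R_L = 30.91 kΩ, giving V = 11.7 × 30.91/112.9 = 3.203 V.
Drop = (5.850 − 3.203) / 5.850 = 45.3 %.

45.3 %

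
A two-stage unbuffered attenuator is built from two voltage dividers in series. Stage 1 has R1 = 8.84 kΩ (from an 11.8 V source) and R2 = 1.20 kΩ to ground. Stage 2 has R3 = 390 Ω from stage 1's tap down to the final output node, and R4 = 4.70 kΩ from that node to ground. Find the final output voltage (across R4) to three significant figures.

V_out ≈ 1.08 V

Stage 2 presents R3+R4 = 5090 Ω as a load on stage 1's tap.
Stage 1's lower leg becomes R2‖(R3+R4) = 971.1 Ω, so V_mid = 11.8 × 971.1/9811 = 1.168 V.
Stage 2 is itself unloaded: V_out = V_mid × R4/(R3+R4) = 1.168 × 4700/5090 = 1.08 V.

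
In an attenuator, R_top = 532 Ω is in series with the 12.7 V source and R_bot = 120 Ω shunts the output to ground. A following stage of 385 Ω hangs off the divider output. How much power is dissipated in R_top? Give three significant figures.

Total resistance from the source is R_top + (R_bot‖R_L) = 623.5 Ω, so I = 12.7/623.5 Ω = 20.37 mA.
P = I²·R_top = (20.37 mA)² × 532 Ω = 221 mW.

P ≈ 221 mW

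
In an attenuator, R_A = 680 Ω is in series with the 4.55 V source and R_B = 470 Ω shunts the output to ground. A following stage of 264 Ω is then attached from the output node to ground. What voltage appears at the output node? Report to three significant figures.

V_out ≈ 0.906 V

The load sits in parallel with R_B: R_B‖R_L = (470 × 264) / (470 + 264) = 169.0 Ω.
V_out = 4.55 × 169.0 / (680 + 169.0) = 4.55 × 169.0/849.0 = 0.906 V.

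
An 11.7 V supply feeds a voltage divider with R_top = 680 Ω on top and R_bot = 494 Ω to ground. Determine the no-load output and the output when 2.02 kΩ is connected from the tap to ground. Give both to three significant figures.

Open-circuit: V = 11.7 × 494/(680 + 494) = 4.92 V.
With the load, R_bot becomes R_bot‖R_L = 396.9 Ω, so V = 11.7 × 396.9/1077 = 4.31 V.

Unloaded: 4.92 V; loaded: 4.31 V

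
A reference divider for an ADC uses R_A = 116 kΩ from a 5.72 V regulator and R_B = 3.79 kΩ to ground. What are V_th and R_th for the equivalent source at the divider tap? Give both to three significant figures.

V_th = 0.181 V, R_th = 3.67 kΩ

V_th is the open-circuit tap voltage: 5.72 × 3.79/(116 + 3.79) = 0.181 V.
With the supply zeroed, R_A and R_B appear in parallel from the tap: R_th = R_A‖R_B = (116 × 3.79)/119.8 = 3.67 kΩ.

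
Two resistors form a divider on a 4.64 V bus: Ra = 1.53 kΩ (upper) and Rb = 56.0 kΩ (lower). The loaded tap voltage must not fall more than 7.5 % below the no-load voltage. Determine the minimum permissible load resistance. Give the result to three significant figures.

R_L(min) ≈ 18.4 kΩ

Output resistance R_th = Ra‖Rb = (1.53 × 56.0)/57.53 = 1.489 kΩ.
The fractional drop is R_th/(R_th + R_L); requiring this ≤ 0.0750 gives R_L ≥ R_th(1/0.0750 − 1) = 1.489 × 12.33 = 18.4 kΩ.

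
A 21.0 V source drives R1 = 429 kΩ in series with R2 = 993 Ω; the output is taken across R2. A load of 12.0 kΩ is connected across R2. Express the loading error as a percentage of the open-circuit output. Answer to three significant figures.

7.63 %

The divider's output (Thévenin) resistance is R1‖R2 = 990.7 Ω.
Fractional drop under load = R_th/(R_th + R_L) = 990.7 / (990.7 + 12000) = 0.07626.
So the output falls by 7.63 %.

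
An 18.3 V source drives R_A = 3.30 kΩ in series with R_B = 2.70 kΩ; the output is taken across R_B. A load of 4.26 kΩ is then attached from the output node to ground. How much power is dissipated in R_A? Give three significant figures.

Total resistance from the source is R_A + (R_B‖R_L) = 4.953 kΩ, so I = 18.3/4.953 kΩ = 3.695 mA.
P = I²·R_A = (3.695 mA)² × 3.30 kΩ = 45.1 mW.

P ≈ 45.1 mW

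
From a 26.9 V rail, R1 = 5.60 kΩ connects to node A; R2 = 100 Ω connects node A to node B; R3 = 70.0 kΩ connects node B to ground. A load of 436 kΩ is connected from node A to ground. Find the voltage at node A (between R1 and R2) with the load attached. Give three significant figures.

V ≈ 24.6 V

Below node A the series string R2+R3 = 70100 Ω sits in parallel with the 436000 Ω load: 60390 Ω.
V_A = 26.9 × 60390/(5600 + 60390) = 24.6 V.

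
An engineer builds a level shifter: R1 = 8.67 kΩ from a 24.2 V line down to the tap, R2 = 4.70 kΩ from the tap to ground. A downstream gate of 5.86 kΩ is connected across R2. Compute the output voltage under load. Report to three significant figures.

V_out ≈ 5.60 V

The load sits in parallel with R2: R2‖R_L = (4.70 × 5.86) / (4.70 + 5.86) = 2.608 kΩ.
V_out = 24.2 × 2.608 / (8.67 + 2.608) = 24.2 × 2.608/11.28 = 5.60 V.
(Unloaded it would have been 8.51 V.)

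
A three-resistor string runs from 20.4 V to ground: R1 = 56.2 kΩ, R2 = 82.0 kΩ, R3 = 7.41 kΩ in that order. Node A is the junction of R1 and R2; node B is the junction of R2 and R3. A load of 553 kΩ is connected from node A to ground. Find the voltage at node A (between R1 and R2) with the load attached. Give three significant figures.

Below node A the series string R2+R3 = 89.41 kΩ sits in parallel with the 553 kΩ load: 76.97 kΩ.
V_A = 20.4 × 76.97/(56.2 + 76.97) = 11.8 V.

V ≈ 11.8 V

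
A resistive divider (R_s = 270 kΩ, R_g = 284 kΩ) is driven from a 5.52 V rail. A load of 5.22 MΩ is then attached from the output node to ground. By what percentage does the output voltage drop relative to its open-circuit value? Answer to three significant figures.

2.58 %

The divider's output (Thévenin) resistance is R_s‖R_g = 138.4 kΩ.
Fractional drop under load = R_th/(R_th + R_L) = 138.4 / (138.4 + 5220) = 0.02583.
So the output falls by 2.58 %.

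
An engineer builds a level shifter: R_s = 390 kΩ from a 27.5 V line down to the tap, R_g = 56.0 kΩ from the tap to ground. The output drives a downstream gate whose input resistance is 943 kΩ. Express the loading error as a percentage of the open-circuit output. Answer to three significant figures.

4.94 %

The divider's output (Thévenin) resistance is R_s‖R_g = 48.97 kΩ.
Fractional drop under load = R_th/(R_th + R_L) = 48.97 / (48.97 + 943) = 0.04937.
So the output falls by 4.94 %.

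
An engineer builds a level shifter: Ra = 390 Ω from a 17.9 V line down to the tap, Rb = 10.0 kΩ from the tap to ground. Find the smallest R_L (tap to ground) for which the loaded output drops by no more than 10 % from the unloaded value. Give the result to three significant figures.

Output resistance R_th = Ra‖Rb = (390 × 10000)/10390 = 375.4 Ω.
The fractional drop is R_th/(R_th + R_L); requiring this ≤ 0.100 gives R_L ≥ R_th(1/0.100 − 1) = 375.4 × 9.000 = 3.38 kΩ.

R_L(min) ≈ 3.38 kΩ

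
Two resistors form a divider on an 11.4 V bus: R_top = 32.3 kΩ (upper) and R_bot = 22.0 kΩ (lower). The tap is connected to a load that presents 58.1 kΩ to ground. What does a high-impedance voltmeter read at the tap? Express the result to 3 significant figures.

V_out ≈ 3.77 V

The load sits in parallel with R_bot: R_bot‖R_L = (22.0 × 58.1) / (22.0 + 58.1) = 15.96 kΩ.
V_out = 11.4 × 15.96 / (32.3 + 15.96) = 11.4 × 15.96/48.26 = 3.77 V.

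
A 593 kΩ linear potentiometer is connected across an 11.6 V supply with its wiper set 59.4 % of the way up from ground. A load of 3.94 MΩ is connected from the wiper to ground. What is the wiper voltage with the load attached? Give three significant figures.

The wiper splits the pot into (1−α)R = 240.8 kΩ above and αR = 352.2 kΩ below.
Lower section ‖ load = 323.3 kΩ.
V_wiper = 11.6 × 323.3/(240.8 + 323.3) = 6.65 V.

V ≈ 6.65 V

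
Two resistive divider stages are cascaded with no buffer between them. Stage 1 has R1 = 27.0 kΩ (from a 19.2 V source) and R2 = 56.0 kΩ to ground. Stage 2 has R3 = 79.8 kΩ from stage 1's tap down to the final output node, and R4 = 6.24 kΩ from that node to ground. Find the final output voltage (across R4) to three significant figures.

V_out ≈ 0.775 V

Stage 2 presents R3+R4 = 86.04 kΩ as a load on stage 1's tap.
Stage 1's lower leg becomes R2‖(R3+R4) = 33.92 kΩ, so V_mid = 19.2 × 33.92/60.92 = 10.69 V.
Stage 2 is itself unloaded: V_out = V_mid × R4/(R3+R4) = 10.69 × 6.24/86.04 = 0.775 V.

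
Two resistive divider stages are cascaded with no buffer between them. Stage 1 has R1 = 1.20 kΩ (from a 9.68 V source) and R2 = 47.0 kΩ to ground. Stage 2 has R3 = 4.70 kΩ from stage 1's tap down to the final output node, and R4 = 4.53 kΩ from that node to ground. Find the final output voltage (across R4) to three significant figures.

V_out ≈ 4.11 V

Stage 2 presents R3+R4 = 9.230 kΩ as a load on stage 1's tap.
Stage 1's lower leg becomes R2‖(R3+R4) = 7.715 kΩ, so V_mid = 9.68 × 7.715/8.915 = 8.377 V.
Stage 2 is itself unloaded: V_out = V_mid × R4/(R3+R4) = 8.377 × 4.53/9.230 = 4.11 V.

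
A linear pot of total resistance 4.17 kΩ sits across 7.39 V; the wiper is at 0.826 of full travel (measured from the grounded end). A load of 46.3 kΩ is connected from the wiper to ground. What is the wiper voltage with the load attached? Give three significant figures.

V ≈ 6.03 V

The wiper splits the pot into (1−α)R = 725.6 Ω above and αR = 3444 Ω below.
Lower section ‖ load = 3206 Ω.
V_wiper = 7.39 × 3206/(725.6 + 3206) = 6.03 V.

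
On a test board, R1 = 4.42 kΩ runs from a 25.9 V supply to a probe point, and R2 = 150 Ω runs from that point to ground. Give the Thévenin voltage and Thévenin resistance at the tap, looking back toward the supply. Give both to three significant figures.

V_th is the open-circuit tap voltage: 25.9 × 150/(4420 + 150) = 0.850 V.
With the supply zeroed, R1 and R2 appear in parallel from the tap: R_th = R1‖R2 = (4420 × 150)/4570 = 145 Ω.

V_th = 0.850 V, R_th = 145 Ω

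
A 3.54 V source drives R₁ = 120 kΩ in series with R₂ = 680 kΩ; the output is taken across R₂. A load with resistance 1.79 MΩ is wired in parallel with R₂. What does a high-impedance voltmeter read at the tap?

V_out ≈ 2.85 V

The load sits in parallel with R₂: R₂‖R_L = (680 × 1790) / (680 + 1790) = 492.8 kΩ.
V_out = 3.54 × 492.8 / (120 + 492.8) = 3.54 × 492.8/612.8 = 2.85 V.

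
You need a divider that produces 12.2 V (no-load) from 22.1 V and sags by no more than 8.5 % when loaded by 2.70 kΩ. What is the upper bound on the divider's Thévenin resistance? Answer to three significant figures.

R_th ≤ 251 Ω

Loading drop = R_th/(R_th + R_L) ≤ 0.0850, so R_th ≤ R_L · ε/(1−ε) = 2.70 kΩ × 0.0850/0.9150 = 251 Ω.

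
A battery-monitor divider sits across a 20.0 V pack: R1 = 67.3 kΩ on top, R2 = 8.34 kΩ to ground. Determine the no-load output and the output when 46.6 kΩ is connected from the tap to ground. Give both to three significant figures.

Open-circuit: V = 20.0 × 8.34/(67.3 + 8.34) = 2.21 V.
With the load, R2 becomes R2‖R_L = 7.074 kΩ, so V = 20.0 × 7.074/74.37 = 1.90 V.

Unloaded: 2.21 V; loaded: 1.90 V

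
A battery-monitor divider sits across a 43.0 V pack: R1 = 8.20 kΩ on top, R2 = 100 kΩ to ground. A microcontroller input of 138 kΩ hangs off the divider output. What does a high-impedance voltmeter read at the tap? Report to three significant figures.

V_out ≈ 37.7 V

The load sits in parallel with R2: R2‖R_L = (100 × 138) / (100 + 138) = 57.98 kΩ.
V_out = 43.0 × 57.98 / (8.20 + 57.98) = 43.0 × 57.98/66.18 = 37.7 V.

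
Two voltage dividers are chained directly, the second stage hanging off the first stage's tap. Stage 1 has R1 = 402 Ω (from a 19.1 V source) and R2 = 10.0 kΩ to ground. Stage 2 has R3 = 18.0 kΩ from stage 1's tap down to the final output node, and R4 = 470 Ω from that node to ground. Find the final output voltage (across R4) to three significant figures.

Stage 2 presents R3+R4 = 18470 Ω as a load on stage 1's tap.
Stage 1's lower leg becomes R2‖(R3+R4) = 6488 Ω, so V_mid = 19.1 × 6488/6890 = 17.99 V.
Stage 2 is itself unloaded: V_out = V_mid × R4/(R3+R4) = 17.99 × 470/18470 = 0.458 V.

V_out ≈ 0.458 V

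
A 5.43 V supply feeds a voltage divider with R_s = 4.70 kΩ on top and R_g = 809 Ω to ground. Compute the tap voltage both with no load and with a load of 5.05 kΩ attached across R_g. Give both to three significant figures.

Open-circuit: V = 5.43 × 809/(4700 + 809) = 0.797 V.
With the load, R_g becomes R_g‖R_L = 697.3 Ω, so V = 5.43 × 697.3/5397 = 0.702 V.

Unloaded: 0.797 V; loaded: 0.702 V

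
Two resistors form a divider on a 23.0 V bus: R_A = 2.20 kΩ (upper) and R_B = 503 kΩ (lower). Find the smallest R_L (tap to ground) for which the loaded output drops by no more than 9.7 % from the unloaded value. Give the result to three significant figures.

R_L(min) ≈ 20.4 kΩ

Output resistance R_th = R_A‖R_B = (2.20 × 503)/505.2 = 2.190 kΩ.
The fractional drop is R_th/(R_th + R_L); requiring this ≤ 0.0970 gives R_L ≥ R_th(1/0.0970 − 1) = 2.190 × 9.309 = 20.4 kΩ.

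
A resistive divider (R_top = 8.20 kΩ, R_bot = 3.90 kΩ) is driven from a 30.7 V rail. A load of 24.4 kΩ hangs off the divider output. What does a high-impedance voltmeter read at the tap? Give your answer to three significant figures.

The load sits in parallel with R_bot: R_bot‖R_L = (3.90 × 24.4) / (3.90 + 24.4) = 3.363 kΩ.
V_out = 30.7 × 3.363 / (8.20 + 3.363) = 30.7 × 3.363/11.56 = 8.93 V.
(Unloaded it would have been 9.90 V.)

V_out ≈ 8.93 V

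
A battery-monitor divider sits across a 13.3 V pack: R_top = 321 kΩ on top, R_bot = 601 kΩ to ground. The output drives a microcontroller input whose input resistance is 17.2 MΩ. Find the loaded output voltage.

V_out ≈ 8.57 V

The load sits in parallel with R_bot: R_bot‖R_L = (601 × 17200) / (601 + 17200) = 580.7 kΩ.
V_out = 13.3 × 580.7 / (321 + 580.7) = 13.3 × 580.7/901.7 = 8.57 V.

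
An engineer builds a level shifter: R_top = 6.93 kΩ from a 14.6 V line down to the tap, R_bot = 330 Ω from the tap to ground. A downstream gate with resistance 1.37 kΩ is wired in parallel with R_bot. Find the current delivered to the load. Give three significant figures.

R_bot‖R_L = 265.9 Ω; V_out = 14.6 × 265.9/7196 = 0.5396 V.
I_L = V_out / R_L = 0.5396 / 1.37 kΩ = 0.394 mA.

I_L ≈ 0.394 mA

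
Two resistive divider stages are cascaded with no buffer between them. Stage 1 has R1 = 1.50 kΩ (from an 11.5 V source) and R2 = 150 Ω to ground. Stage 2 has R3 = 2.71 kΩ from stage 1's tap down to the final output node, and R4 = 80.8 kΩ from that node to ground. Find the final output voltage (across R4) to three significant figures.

Stage 2 presents R3+R4 = 83510 Ω as a load on stage 1's tap.
Stage 1's lower leg becomes R2‖(R3+R4) = 149.7 Ω, so V_mid = 11.5 × 149.7/1650 = 1.044 V.
Stage 2 is itself unloaded: V_out = V_mid × R4/(R3+R4) = 1.044 × 80800/83510 = 1.01 V.

V_out ≈ 1.01 V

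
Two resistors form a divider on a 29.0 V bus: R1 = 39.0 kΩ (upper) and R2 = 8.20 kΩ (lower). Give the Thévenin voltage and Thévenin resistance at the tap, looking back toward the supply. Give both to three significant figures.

V_th = 5.04 V, R_th = 6.78 kΩ

V_th is the open-circuit tap voltage: 29.0 × 8.20/(39.0 + 8.20) = 5.04 V.
With the supply zeroed, R1 and R2 appear in parallel from the tap: R_th = R1‖R2 = (39.0 × 8.20)/47.20 = 6.78 kΩ.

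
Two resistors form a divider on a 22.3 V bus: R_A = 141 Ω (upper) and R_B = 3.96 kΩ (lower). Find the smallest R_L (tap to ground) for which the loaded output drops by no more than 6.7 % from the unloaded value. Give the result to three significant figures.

Output resistance R_th = R_A‖R_B = (141 × 3960)/4101 = 136.2 Ω.
The fractional drop is R_th/(R_th + R_L); requiring this ≤ 0.0670 gives R_L ≥ R_th(1/0.0670 − 1) = 136.2 × 13.93 = 1.90 kΩ.

R_L(min) ≈ 1.90 kΩ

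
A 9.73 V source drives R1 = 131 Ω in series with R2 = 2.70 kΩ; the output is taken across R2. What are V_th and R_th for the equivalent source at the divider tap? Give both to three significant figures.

V_th is the open-circuit tap voltage: 9.73 × 2700/(131 + 2700) = 9.28 V.
With the supply zeroed, R1 and R2 appear in parallel from the tap: R_th = R1‖R2 = (131 × 2700)/2831 = 125 Ω.

V_th = 9.28 V, R_th = 125 Ω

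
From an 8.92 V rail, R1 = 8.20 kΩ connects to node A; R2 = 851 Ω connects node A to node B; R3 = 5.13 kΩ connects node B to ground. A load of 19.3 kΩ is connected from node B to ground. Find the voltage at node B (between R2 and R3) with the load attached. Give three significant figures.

At node B, R3 is in parallel with the load: R3‖R_L = 4053 Ω.
Below node A the resistance is R2 + (R3‖R_L) = 4904 Ω, so V_A = 8.92 × 4904/13100 = 3.338 V.
Then V_B = V_A × (R3‖R_L)/(R2 + R3‖R_L) = 3.338 × 4053/4904 = 2.76 V.

V ≈ 2.76 V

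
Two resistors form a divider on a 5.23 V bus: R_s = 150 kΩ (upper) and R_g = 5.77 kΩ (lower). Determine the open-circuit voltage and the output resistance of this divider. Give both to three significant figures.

V_th = 0.194 V, R_th = 5.56 kΩ

V_th is the open-circuit tap voltage: 5.23 × 5.77/(150 + 5.77) = 0.194 V.
With the supply zeroed, R_s and R_g appear in parallel from the tap: R_th = R_s‖R_g = (150 × 5.77)/155.8 = 5.56 kΩ.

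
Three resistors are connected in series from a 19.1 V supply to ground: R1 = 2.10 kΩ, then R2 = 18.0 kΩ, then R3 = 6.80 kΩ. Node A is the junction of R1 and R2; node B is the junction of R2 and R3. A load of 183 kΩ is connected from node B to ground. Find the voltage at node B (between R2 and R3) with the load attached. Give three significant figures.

At node B, R3 is in parallel with the load: R3‖R_L = 6.556 kΩ.
Below node A the resistance is R2 + (R3‖R_L) = 24.56 kΩ, so V_A = 19.1 × 24.56/26.66 = 17.60 V.
Then V_B = V_A × (R3‖R_L)/(R2 + R3‖R_L) = 17.60 × 6.556/24.56 = 4.70 V.

V ≈ 4.70 V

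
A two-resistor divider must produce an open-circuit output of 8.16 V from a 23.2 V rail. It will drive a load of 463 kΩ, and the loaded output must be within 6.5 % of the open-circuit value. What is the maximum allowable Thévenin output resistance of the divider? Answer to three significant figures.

Loading drop = R_th/(R_th + R_L) ≤ 0.0650, so R_th ≤ R_L · ε/(1−ε) = 463 kΩ × 0.0650/0.9350 = 32.2 kΩ.
(Any R1, R2 with R2/(R1+R2) = 0.352 and R1‖R2 ≤ 32.2 kΩ will meet the spec.)

R_th ≤ 32.2 kΩ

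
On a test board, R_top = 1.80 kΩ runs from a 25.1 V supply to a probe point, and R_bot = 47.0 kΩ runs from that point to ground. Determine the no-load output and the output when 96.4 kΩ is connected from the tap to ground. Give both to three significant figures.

Open-circuit: V = 25.1 × 47.0/(1.80 + 47.0) = 24.2 V.
With the load, R_bot becomes R_bot‖R_L = 31.60 kΩ, so V = 25.1 × 31.60/33.40 = 23.7 V.

Unloaded: 24.2 V; loaded: 23.7 V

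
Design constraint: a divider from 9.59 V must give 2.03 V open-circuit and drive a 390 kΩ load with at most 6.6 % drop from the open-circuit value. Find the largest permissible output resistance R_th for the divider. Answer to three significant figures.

Loading drop = R_th/(R_th + R_L) ≤ 0.0660, so R_th ≤ R_L · ε/(1−ε) = 390 kΩ × 0.0660/0.9340 = 27.6 kΩ.

R_th ≤ 27.6 kΩ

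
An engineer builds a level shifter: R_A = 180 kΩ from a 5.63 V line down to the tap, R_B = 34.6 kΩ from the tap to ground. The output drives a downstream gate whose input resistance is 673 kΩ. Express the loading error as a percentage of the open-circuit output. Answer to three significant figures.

The divider's output (Thévenin) resistance is R_A‖R_B = 29.02 kΩ.
Fractional drop under load = R_th/(R_th + R_L) = 29.02 / (29.02 + 673) = 0.04134.
So the output falls by 4.13 %.

4.13 %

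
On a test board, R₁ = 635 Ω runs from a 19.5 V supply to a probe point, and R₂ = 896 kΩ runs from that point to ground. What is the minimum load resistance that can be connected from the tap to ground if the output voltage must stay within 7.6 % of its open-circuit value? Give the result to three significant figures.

Output resistance R_th = R₁‖R₂ = (635 × 896000)/896600 = 634.6 Ω.
The fractional drop is R_th/(R_th + R_L); requiring this ≤ 0.0760 gives R_L ≥ R_th(1/0.0760 − 1) = 634.6 × 12.16 = 7.71 kΩ.

R_L(min) ≈ 7.71 kΩ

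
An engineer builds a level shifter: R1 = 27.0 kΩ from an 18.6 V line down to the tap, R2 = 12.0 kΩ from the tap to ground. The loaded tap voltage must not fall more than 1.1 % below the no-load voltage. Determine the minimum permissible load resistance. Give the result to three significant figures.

Output resistance R_th = R1‖R2 = (27.0 × 12.0)/39.00 = 8.308 kΩ.
The fractional drop is R_th/(R_th + R_L); requiring this ≤ 0.0110 gives R_L ≥ R_th(1/0.0110 − 1) = 8.308 × 89.91 = 747 kΩ.

R_L(min) ≈ 747 kΩ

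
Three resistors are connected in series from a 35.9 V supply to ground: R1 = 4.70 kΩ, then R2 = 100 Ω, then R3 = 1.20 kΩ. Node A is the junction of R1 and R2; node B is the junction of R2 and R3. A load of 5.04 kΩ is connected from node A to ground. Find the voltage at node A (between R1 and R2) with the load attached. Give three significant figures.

V ≈ 6.47 V

Below node A the series string R2+R3 = 1300 Ω sits in parallel with the 5040 Ω load: 1033 Ω.
V_A = 35.9 × 1033/(4700 + 1033) = 6.47 V.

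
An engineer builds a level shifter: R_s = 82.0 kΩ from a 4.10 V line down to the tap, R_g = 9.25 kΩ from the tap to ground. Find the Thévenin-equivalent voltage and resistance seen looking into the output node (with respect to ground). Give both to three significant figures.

V_th is the open-circuit tap voltage: 4.10 × 9.25/(82.0 + 9.25) = 0.416 V.
With the supply zeroed, R_s and R_g appear in parallel from the tap: R_th = R_s‖R_g = (82.0 × 9.25)/91.25 = 8.31 kΩ.

V_th = 0.416 V, R_th = 8.31 kΩ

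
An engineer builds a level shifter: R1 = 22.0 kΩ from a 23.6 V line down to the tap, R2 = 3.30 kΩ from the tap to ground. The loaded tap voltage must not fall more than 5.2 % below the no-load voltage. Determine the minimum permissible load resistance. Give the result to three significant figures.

R_L(min) ≈ 52.3 kΩ

Output resistance R_th = R1‖R2 = (22.0 × 3.30)/25.30 = 2.870 kΩ.
The fractional drop is R_th/(R_th + R_L); requiring this ≤ 0.0520 gives R_L ≥ R_th(1/0.0520 − 1) = 2.870 × 18.23 = 52.3 kΩ.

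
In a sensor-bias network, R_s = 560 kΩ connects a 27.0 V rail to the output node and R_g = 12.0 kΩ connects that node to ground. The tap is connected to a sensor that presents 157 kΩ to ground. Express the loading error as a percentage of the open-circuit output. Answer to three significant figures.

The divider's output (Thévenin) resistance is R_s‖R_g = 11.75 kΩ.
Fractional drop under load = R_th/(R_th + R_L) = 11.75 / (11.75 + 157) = 0.06962.
So the output falls by 6.96 %.

6.96 %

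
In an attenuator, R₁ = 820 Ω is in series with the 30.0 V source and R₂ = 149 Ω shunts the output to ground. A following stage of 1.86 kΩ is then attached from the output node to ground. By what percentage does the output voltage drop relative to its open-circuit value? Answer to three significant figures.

6.35 %

The divider's output (Thévenin) resistance is R₁‖R₂ = 126.1 Ω.
Fractional drop under load = R_th/(R_th + R_L) = 126.1 / (126.1 + 1860) = 0.06349.
So the output falls by 6.35 %.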